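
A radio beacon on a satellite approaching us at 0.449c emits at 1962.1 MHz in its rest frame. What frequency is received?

Relativistic Doppler for frequency: f' = f₀ · √((1 + β)/(1 − β)).
f' = 1962.1 × √(1.4490/0.5510) = 1962.1 × 1.62165 ≈ 3181.8 MHz.

3181.8 MHz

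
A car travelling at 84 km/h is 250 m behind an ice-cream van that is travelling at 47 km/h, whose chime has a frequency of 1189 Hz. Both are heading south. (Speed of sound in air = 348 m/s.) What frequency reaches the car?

1223 Hz

47 km/h = 13.06 m/s; 84 km/h = 23.33 m/s.
The car is behind, so the ice-cream van is moving away from it while the car is moving toward the ice-cream van.
With source receding and observer approaching, f' = f · (v + v_o)/(v + v_s).
f' = 1189 × (348 + 23.33)/(348 + 13.06) = 1189 × 371.33/361.06 ≈ 1223 Hz.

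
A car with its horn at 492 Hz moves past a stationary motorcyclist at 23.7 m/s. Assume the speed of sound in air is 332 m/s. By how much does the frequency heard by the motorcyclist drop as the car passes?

Approaching: f₁ = f · v/(v − v_s) = 492 × 332/308.3 ≈ 529.8 Hz.
Receding: f₂ = f · v/(v + v_s) = 492 × 332/355.7 ≈ 459.2 Hz.
Drop: f₁ − f₂ = 2f·v·v_s/(v² − v_s²) = 2 × 492 × 332 × 23.7/(332² − 23.7²) ≈ 70.6 Hz.

70.6 Hz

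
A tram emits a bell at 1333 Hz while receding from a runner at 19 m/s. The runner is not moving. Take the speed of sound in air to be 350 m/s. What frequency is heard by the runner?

Only the source moves, away from the listener, so f' = f · v/(v + v_s).
f' = 1333 × 350/(350 + 19) = 1333 × 350/369 ≈ 1264 Hz.

1264 Hz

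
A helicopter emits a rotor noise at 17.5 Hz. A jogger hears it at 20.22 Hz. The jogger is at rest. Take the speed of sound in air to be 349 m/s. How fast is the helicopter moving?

47 m/s

f' > f, so the helicopter is approaching.
f' = f · v/(v − v_s) ⇒ v_s = v · |1 − f/f'|.
v_s = 349 × |1 − 17.5/20.22| = 349 × 0.1345 ≈ 47 m/s.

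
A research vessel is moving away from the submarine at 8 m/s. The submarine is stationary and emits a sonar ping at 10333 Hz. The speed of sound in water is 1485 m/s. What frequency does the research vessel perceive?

Moving observer, stationary source: f' = f · (v − v_o)/v.
f' = 10333 × (1485 − 8)/1485 = 10333 × 1477/1485 ≈ 10277 Hz.

10277 Hz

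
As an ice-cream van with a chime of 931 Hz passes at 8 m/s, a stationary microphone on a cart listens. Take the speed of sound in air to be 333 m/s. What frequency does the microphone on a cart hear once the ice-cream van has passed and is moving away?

909 Hz

Receding: f₂ = f · v/(v + v_s) = 931 × 333/341 ≈ 909 Hz.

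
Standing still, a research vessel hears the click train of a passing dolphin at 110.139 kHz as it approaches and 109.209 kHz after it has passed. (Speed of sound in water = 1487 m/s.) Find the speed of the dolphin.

f₁/f₂ = (v + v_s)/(v − v_s), so v_s = v · (f₁ − f₂)/(f₁ + f₂).
v_s = 1487 × (110.139 − 109.209)/(110.139 + 109.209) = 1487 × 0.930/219.348 ≈ 6.3 m/s.

6.3 m/s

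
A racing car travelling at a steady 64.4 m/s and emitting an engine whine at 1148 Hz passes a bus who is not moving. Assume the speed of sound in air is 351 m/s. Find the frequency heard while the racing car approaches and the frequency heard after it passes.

1406 Hz approaching; 970 Hz receding

Approaching: f₁ = f · v/(v − v_s) = 1148 × 351/286.6 ≈ 1406 Hz.
Receding: f₂ = f · v/(v + v_s) = 1148 × 351/415.4 ≈ 970 Hz.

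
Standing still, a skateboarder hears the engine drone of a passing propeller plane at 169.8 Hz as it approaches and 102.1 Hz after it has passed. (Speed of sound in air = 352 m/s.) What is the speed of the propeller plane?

f₁/f₂ = (v + v_s)/(v − v_s), so v_s = v · (f₁ − f₂)/(f₁ + f₂).
v_s = 352 × (169.8 − 102.1)/(169.8 + 102.1) = 352 × 67.7/271.9 ≈ 88 m/s.

88 m/s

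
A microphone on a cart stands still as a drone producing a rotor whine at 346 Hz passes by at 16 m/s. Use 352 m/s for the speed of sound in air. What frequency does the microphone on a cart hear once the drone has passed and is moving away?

331 Hz

Receding: f₂ = f · v/(v + v_s) = 346 × 352/368 ≈ 331 Hz.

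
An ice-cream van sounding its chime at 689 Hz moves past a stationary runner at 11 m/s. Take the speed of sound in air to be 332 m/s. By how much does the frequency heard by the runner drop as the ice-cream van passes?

45.7 Hz

Approaching: f₁ = f · v/(v − v_s) = 689 × 332/321 ≈ 712.6 Hz.
Receding: f₂ = f · v/(v + v_s) = 689 × 332/343 ≈ 666.9 Hz.
Drop: f₁ − f₂ = 2f·v·v_s/(v² − v_s²) = 2 × 689 × 332 × 11/(332² − 11²) ≈ 45.7 Hz.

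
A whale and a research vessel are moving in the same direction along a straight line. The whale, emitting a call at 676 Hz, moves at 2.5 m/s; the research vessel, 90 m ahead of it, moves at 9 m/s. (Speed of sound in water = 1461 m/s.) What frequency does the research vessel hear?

673 Hz

The research vessel is ahead, so the whale is moving toward it while the research vessel is moving away from the whale.
General Doppler shift: f' = f · (v − v_o)/(v − v_s).
f' = 676 × (1461 − 9)/(1461 − 2.5) = 676 × 1452/1458.5 ≈ 673 Hz.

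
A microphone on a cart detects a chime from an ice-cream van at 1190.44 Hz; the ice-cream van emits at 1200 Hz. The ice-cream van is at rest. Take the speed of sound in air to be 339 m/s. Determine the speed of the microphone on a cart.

2.70 m/s

f' < f, so the microphone on a cart is receding.
f' = f · (v − v_o)/v ⇒ v_o = v · |f'/f − 1|.
v_o = 339 × |1190.44/1200 − 1| = 339 × 0.007967 ≈ 2.70 m/s.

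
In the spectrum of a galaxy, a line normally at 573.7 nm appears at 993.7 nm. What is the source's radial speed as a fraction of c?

λ'/λ₀ = 1.7321 > 1 (redshift), so the source is receding.
λ'/λ₀ = √((1 + β)/(1 − β)) for a receding source ⇒ β = (r² − 1)/(r² + 1) with r = λ'/λ₀.
β = (3.0001 − 1)/(3.0001 + 1) ≈ 0.500.

0.500c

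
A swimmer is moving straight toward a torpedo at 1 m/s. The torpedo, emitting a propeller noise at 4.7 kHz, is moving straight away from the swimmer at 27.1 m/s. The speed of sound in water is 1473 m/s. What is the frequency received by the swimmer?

4.62 kHz

General Doppler shift: f' = f · (v + v_o)/(v + v_s).
f' = 4.7 × (1473 + 1)/(1473 + 27.1) = 4.7 × 1474/1500.1 ≈ 4.62 kHz.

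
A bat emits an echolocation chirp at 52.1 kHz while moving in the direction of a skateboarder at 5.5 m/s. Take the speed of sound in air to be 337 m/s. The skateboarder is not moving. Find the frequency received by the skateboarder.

53.0 kHz

Moving source, stationary observer: f' = f · v/(v − v_s) since the source is approaching.
f' = 52.1 × 337/(337 − 5.5) = 52.1 × 337/331.5 ≈ 53.0 kHz.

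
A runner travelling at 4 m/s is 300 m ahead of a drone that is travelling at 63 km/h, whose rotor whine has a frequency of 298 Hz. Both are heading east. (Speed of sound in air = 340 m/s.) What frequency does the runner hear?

63 km/h = 17.5 m/s.
The runner is ahead, so the drone is moving toward it while the runner is moving away from the drone.
Both move, so f' = f · (v − v_o)/(v − v_s).
f' = 298 × (340 − 4)/(340 − 17.5) = 298 × 336/322.5 ≈ 310 Hz.

310 Hz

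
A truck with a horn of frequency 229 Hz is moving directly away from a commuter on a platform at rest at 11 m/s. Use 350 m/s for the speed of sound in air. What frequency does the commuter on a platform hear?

Only the source moves, away from the listener, so f' = f · v/(v + v_s).
f' = 229 × 350/(350 + 11) = 229 × 350/361 ≈ 222 Hz.

222 Hz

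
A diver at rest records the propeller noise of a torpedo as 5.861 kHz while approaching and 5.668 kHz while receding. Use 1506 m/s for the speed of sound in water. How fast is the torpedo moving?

25 m/s

f₁/f₂ = (v + v_s)/(v − v_s), so v_s = v · (f₁ − f₂)/(f₁ + f₂).
v_s = 1506 × (5.861 − 5.668)/(5.861 + 5.668) = 1506 × 0.193/11.529 ≈ 25 m/s.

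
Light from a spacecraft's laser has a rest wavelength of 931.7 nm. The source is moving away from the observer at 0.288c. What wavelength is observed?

Relativistic Doppler for wavelength: λ' = λ₀ · √((1 + β)/(1 − β)).
λ' = 931.7 × √(1.2880/0.7120) = 931.7 × 1.34499 ≈ 1253.1 nm.

1253.1 nm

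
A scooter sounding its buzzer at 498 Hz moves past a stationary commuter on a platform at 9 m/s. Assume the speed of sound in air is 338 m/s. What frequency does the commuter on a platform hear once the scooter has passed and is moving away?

Receding: f₂ = f · v/(v + v_s) = 498 × 338/347 ≈ 485 Hz.

485 Hz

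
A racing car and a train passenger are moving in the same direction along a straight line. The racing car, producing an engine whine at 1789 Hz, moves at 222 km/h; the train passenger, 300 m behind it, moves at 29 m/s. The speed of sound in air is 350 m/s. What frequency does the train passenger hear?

222 km/h = 61.67 m/s.
The train passenger is behind, so the racing car is moving away from it while the train passenger is moving toward the racing car.
Both move, so f' = f · (v + v_o)/(v + v_s).
f' = 1789 × (350 + 29)/(350 + 61.67) = 1789 × 379/411.67 ≈ 1647 Hz.

1647 Hz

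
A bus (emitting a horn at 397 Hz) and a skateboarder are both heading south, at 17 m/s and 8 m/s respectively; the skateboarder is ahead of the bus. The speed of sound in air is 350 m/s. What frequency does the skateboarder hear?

408 Hz

The skateboarder is ahead, so the bus is moving toward it while the skateboarder is moving away from the bus.
Both move, so f' = f · (v − v_o)/(v − v_s).
f' = 397 × (350 − 8)/(350 − 17) = 397 × 342/333 ≈ 408 Hz.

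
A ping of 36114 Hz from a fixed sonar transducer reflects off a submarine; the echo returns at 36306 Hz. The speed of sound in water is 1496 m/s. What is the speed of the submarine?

4.0 m/s

Double Doppler shift off a moving reflector: f₂ = f₀ · (v + u)/(v − u) (u > 0 toward emitter).
Rearranging, u = v · (f₂ − f₀)/(f₂ + f₀) = 1496 × 192/72420 ≈ 4.0 m/s.
So the submarine is moving at 4.0 m/s toward the emitter.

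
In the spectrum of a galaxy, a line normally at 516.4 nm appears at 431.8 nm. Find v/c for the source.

λ'/λ₀ = 0.8362 < 1 (blueshift), so the source is approaching.
λ'/λ₀ = √((1 − β)/(1 + β)) for an approaching source ⇒ β = (1 − r²)/(1 + r²) with r = λ'/λ₀.
β = (1 − 0.6992)/(1 + 0.6992) ≈ 0.177.

0.177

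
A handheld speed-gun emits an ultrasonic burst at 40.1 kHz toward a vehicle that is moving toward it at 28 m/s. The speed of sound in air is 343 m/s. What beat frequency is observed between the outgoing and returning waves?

7129 Hz

The vehicle first receives the wave as a moving observer: f₁ = f₀ · (v + u)/v = 40.1 × (343 + 28)/343 ≈ 43.37 kHz.
The reflection then acts as a moving source: f₂ = f₁ · v/(v − u) ≈ 47.23 kHz.
Beat frequency (with f₀ = 40100 Hz): |f₂ − f₀| = 2u·f₀/(v − u) = 2 × 28 × 40100/315 ≈ 7129 Hz.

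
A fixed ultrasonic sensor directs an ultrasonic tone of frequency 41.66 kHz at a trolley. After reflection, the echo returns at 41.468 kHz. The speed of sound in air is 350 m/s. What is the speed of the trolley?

0.81 m/s

Double Doppler shift off a moving reflector: f₂ = f₀ · (v + u)/(v − u) (u > 0 toward emitter).
Rearranging, u = v · (f₂ − f₀)/(f₂ + f₀) = 350 × -0.192/83.128 ≈ -0.81 m/s.
So the trolley is moving at 0.81 m/s away from the emitter.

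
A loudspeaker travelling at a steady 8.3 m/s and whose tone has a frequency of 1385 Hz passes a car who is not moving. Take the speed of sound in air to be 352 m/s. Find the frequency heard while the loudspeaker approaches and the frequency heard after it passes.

Approaching: f₁ = f · v/(v − v_s) = 1385 × 352/343.7 ≈ 1418 Hz.
Receding: f₂ = f · v/(v + v_s) = 1385 × 352/360.3 ≈ 1353 Hz.

1418 Hz approaching; 1353 Hz receding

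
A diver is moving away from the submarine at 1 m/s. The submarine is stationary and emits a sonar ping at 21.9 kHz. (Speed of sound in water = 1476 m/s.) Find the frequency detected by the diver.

21.9 kHz

Only the observer moves, away from the source, so f' = f · (v − v_o)/v.
f' = 21.9 × (1476 − 1)/1476 = 21.9 × 1475/1476 ≈ 21.9 kHz.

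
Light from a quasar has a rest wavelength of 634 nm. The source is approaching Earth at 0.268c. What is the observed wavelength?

Relativistic Doppler for wavelength: λ' = λ₀ · √((1 − β)/(1 + β)).
λ' = 634 × √(0.7320/1.2680) = 634 × 0.75979 ≈ 481.7 nm.

481.7 nm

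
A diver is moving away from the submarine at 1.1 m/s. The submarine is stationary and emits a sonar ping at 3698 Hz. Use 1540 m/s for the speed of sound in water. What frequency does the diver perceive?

3695 Hz

Only the observer moves, away from the source, so f' = f · (v − v_o)/v.
f' = 3698 × (1540 − 1.1)/1540 = 3698 × 1538.9/1540 ≈ 3695 Hz.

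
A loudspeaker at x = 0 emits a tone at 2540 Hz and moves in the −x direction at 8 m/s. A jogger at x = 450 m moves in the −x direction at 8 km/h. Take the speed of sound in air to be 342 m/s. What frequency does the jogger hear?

2498 Hz

8 km/h = 2.222 m/s.
The observer lies on the +x side, so the source is heading away from the observer and the observer is heading toward the source.
With source receding and observer approaching, f' = f · (v + v_o)/(v + v_s).
f' = 2540 × (342 + 2.222)/(342 + 8) = 2540 × 344.22/350 ≈ 2498 Hz.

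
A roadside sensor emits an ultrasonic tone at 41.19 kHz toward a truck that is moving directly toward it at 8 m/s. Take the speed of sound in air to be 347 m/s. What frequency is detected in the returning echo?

The truck first receives the wave as a moving observer: f₁ = f₀ · (v + u)/v = 41.19 × (347 + 8)/347 ≈ 42.1 kHz.
The reflection then acts as a moving source: f₂ = f₁ · v/(v − u) ≈ 43.1 kHz.
Equivalently f₂ = f₀ · (v + u)/(v − u).

43.1 kHz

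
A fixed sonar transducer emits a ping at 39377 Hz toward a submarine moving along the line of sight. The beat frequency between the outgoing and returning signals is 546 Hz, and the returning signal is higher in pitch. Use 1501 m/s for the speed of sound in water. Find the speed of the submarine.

Double Doppler shift off a moving reflector: f₂ = f₀ · (v + u)/(v − u) (u > 0 toward emitter).
Returning signal is higher, so f₂ = f₀ + Δf = 39377 + 546 = 39923 Hz.
Rearranging, u = v · (f₂ − f₀)/(f₂ + f₀) = 1501 × 546/79300 ≈ 10.3 m/s.
So the submarine is moving at 10.3 m/s toward the emitter.

10.3 m/s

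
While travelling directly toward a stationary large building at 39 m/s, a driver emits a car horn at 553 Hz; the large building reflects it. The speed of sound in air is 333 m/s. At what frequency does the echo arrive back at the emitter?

The large building receives the sound from a moving source: f₁ = f₀ · v/(v − v_e) = 553 × 333/294 ≈ 626 Hz.
On the return leg the driver is a moving observer: f₂ = f₁ · (v + v_e)/v = 626 × 372/333 ≈ 700 Hz.

700 Hz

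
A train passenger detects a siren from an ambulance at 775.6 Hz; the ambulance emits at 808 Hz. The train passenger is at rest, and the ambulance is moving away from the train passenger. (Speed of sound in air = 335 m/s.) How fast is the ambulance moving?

f' = f · v/(v + v_s) ⇒ v_s = v · |1 − f/f'|.
v_s = 335 × |1 − 808/775.6| = 335 × 0.04177 ≈ 14.0 m/s.

14.0 m/s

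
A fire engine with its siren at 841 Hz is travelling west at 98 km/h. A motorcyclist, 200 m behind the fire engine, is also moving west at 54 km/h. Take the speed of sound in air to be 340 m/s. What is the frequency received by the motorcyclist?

98 km/h = 27.22 m/s; 54 km/h = 15 m/s.
The motorcyclist is behind, so the fire engine is moving away from it while the motorcyclist is moving toward the fire engine.
Both move, so f' = f · (v + v_o)/(v + v_s).
f' = 841 × (340 + 15)/(340 + 27.22) = 841 × 355/367.22 ≈ 813 Hz.

813 Hz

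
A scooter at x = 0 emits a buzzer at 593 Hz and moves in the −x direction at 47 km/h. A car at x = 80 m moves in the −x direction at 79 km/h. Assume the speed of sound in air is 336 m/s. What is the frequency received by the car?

608 Hz

47 km/h = 13.06 m/s; 79 km/h = 21.94 m/s.
The observer lies on the +x side, so the source is heading away from the observer and the observer is heading toward the source.
With source receding and observer approaching, f' = f · (v + v_o)/(v + v_s).
f' = 593 × (336 + 21.94)/(336 + 13.06) = 593 × 357.94/349.06 ≈ 608 Hz.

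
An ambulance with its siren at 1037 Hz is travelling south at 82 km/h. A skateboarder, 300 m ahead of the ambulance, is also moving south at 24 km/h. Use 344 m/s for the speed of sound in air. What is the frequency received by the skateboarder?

82 km/h = 22.78 m/s; 24 km/h = 6.667 m/s.
The skateboarder is ahead, so the ambulance is moving toward it while the skateboarder is moving away from the ambulance.
With source approaching and observer receding, f' = f · (v − v_o)/(v − v_s).
f' = 1037 × (344 − 6.667)/(344 − 22.78) = 1037 × 337.33/321.22 ≈ 1089 Hz.

1089 Hz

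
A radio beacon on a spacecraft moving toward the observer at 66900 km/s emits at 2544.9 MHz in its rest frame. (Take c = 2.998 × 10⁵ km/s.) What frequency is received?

β = v/c = 66900/299800 = 0.2231.
Relativistic Doppler for frequency: f' = f₀ · √((1 + β)/(1 − β)).
f' = 2544.9 × √(1.2231/0.7769) = 2544.9 × 1.25479 ≈ 3193.3 MHz.

3193.3 MHz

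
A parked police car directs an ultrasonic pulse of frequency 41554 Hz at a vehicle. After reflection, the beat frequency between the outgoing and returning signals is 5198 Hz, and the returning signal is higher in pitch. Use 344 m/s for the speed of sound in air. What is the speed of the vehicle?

20.2 m/s

Double Doppler shift off a moving reflector: f₂ = f₀ · (v + u)/(v − u) (u > 0 toward emitter).
Returning signal is higher, so f₂ = f₀ + Δf = 41554 + 5198 = 46752 Hz.
Rearranging, u = v · (f₂ − f₀)/(f₂ + f₀) = 344 × 5198/88306 ≈ 20.2 m/s.
So the vehicle is moving at 20.2 m/s toward the emitter.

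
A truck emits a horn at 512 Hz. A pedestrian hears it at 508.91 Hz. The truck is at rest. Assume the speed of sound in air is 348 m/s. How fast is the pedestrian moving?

f' < f, so the pedestrian is receding.
f' = f · (v − v_o)/v ⇒ v_o = v · |f'/f − 1|.
v_o = 348 × |508.91/512 − 1| = 348 × 0.006035 ≈ 2.10 m/s.

2.10 m/s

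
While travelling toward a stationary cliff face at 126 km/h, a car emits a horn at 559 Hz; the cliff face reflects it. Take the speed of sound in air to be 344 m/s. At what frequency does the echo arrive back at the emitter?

686 Hz

126 km/h = 35 m/s.
The cliff face receives the sound from a moving source: f₁ = f₀ · v/(v − v_e) = 559 × 344/309 ≈ 622 Hz.
On the return leg the car is a moving observer: f₂ = f₁ · (v + v_e)/v = 622 × 379/344 ≈ 686 Hz.
Equivalently f₂ = f₀ · (v + v_e)/(v − v_e).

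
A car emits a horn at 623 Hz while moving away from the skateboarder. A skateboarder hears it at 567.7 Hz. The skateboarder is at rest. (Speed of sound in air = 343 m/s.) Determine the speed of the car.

33 m/s

f' = f · v/(v + v_s) ⇒ v_s = v · |1 − f/f'|.
v_s = 343 × |1 − 623/567.7| = 343 × 0.09741 ≈ 33 m/s.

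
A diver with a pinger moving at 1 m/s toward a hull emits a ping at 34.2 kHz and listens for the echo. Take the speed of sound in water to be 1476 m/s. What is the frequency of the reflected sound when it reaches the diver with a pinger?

The hull receives the sound from a moving source: f₁ = f₀ · v/(v − v_e) = 34.2 × 1476/1475 ≈ 34.2 kHz.
On the return leg the diver with a pinger is a moving observer: f₂ = f₁ · (v + v_e)/v = 34.2 × 1477/1476 ≈ 34.2 kHz.

34.2 kHz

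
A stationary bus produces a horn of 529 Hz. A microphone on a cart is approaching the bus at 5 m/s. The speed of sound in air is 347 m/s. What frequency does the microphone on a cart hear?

537 Hz

Moving observer, stationary source: f' = f · (v + v_o)/v.
f' = 529 × (347 + 5)/347 = 529 × 352/347 ≈ 537 Hz.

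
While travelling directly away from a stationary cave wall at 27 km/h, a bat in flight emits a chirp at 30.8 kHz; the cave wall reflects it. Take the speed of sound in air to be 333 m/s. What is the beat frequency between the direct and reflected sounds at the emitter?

1357 Hz

27 km/h = 7.5 m/s.
The cave wall receives the sound from a moving source: f₁ = f₀ · v/(v + v_e) = 30.8 × 333/340.5 ≈ 30.122 kHz.
On the return leg the bat in flight is a moving observer: f₂ = f₁ · (v − v_e)/v = 30.122 × 325.5/333 ≈ 29.443 kHz.
Beat against the emitted tone (with f₀ = 30800 Hz): |f₂ − f₀| = 2v_e·f₀/(v + v_e) = 2 × 7.5 × 30800/340.5 ≈ 1357 Hz.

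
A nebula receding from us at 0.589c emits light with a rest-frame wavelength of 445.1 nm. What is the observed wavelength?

875.2 nm

Relativistic Doppler for wavelength: λ' = λ₀ · √((1 + β)/(1 − β)).
λ' = 445.1 × √(1.5890/0.4110) = 445.1 × 1.96626 ≈ 875.2 nm.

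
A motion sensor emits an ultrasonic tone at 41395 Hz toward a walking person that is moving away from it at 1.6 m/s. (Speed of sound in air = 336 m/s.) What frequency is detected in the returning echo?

41003 Hz

The walking person first receives the wave as a moving observer: f₁ = f₀ · (v − u)/v = 41395 × (336 − 1.6)/336 ≈ 41198 Hz.
On reflection it acts as a source moving away from the stationary detector: f₂ = f₁ · v/(v + u) = 41198 × 336/337.6 ≈ 41003 Hz.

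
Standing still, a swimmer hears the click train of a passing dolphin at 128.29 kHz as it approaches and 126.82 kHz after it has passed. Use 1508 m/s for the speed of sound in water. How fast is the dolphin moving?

8.7 m/s

f₁/f₂ = (v + v_s)/(v − v_s), so v_s = v · (f₁ − f₂)/(f₁ + f₂).
v_s = 1508 × (128.29 − 126.82)/(128.29 + 126.82) = 1508 × 1.47/255.11 ≈ 8.7 m/s.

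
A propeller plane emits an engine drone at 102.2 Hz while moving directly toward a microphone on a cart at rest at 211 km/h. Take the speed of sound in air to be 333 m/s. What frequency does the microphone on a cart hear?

124 Hz

211 km/h = 58.61 m/s.
Only the source moves, toward the listener, so f' = f · v/(v − v_s).
f' = 102.2 × 333/(333 − 58.61) = 102.2 × 333/274.4 ≈ 124 Hz.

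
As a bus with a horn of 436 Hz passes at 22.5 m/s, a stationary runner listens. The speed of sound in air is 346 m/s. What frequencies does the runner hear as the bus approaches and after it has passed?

Approaching: f₁ = f · v/(v − v_s) = 436 × 346/323.5 ≈ 466 Hz.
Receding: f₂ = f · v/(v + v_s) = 436 × 346/368.5 ≈ 409 Hz.

466 Hz approaching; 409 Hz receding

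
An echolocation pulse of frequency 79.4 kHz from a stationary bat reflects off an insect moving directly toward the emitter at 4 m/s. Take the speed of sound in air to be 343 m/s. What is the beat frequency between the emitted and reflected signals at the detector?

1874 Hz

At the insect (a moving observer), f₁ = f₀ · (v + u)/v = 79.4 × 347/343 ≈ 80.326 kHz.
On reflection it acts as a source moving toward the stationary detector: f₂ = f₁ · v/(v − u) = 80.326 × 343/339 ≈ 81.274 kHz.
Beat frequency (with f₀ = 79400 Hz): |f₂ − f₀| = 2u·f₀/(v − u) = 2 × 4 × 79400/339 ≈ 1874 Hz.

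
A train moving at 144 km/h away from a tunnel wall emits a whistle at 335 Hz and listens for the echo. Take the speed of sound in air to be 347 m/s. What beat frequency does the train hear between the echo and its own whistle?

144 km/h = 40 m/s.
The tunnel wall receives the sound from a moving source: f₁ = f₀ · v/(v + v_e) = 335 × 347/387 ≈ 300.4 Hz.
On the return leg the train is a moving observer: f₂ = f₁ · (v − v_e)/v = 300.4 × 307/347 ≈ 265.7 Hz.
Beat against the emitted tone: |f₂ − f₀| = 2v_e·f₀/(v + v_e) = 2 × 40 × 335/387 ≈ 69 Hz.

69 Hz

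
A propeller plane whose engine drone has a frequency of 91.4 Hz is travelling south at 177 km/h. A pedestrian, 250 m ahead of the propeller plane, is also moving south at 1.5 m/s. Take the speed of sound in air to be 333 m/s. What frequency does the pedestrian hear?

107 Hz

177 km/h = 49.17 m/s.
The pedestrian is ahead, so the propeller plane is moving toward it while the pedestrian is moving away from the propeller plane.
With source approaching and observer receding, f' = f · (v − v_o)/(v − v_s).
f' = 91.4 × (333 − 1.5)/(333 − 49.17) = 91.4 × 331.5/283.83 ≈ 107 Hz.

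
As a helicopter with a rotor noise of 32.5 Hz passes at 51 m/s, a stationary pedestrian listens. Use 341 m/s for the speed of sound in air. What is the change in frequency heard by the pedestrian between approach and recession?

9.94 Hz

Approaching: f₁ = f · v/(v − v_s) = 32.5 × 341/290 ≈ 38.22 Hz.
Receding: f₂ = f · v/(v + v_s) = 32.5 × 341/392 ≈ 28.27 Hz.
Drop: f₁ − f₂ = 2f·v·v_s/(v² − v_s²) = 2 × 32.5 × 341 × 51/(341² − 51²) ≈ 9.94 Hz.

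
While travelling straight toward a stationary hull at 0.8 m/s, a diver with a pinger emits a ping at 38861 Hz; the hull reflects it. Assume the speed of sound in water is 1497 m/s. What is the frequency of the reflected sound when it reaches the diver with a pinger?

The hull receives the sound from a moving source: f₁ = f₀ · v/(v − v_e) = 38861 × 1497/1496.2 ≈ 38882 Hz.
On the return leg the diver with a pinger is a moving observer: f₂ = f₁ · (v + v_e)/v = 38882 × 1497.8/1497 ≈ 38903 Hz.

38903 Hz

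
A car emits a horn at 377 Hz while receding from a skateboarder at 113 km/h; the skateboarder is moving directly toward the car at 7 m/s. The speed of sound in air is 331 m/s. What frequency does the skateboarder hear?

113 km/h = 31.39 m/s.
General Doppler shift: f' = f · (v + v_o)/(v + v_s).
f' = 377 × (331 + 7)/(331 + 31.39) = 377 × 338/362.39 ≈ 352 Hz.

352 Hz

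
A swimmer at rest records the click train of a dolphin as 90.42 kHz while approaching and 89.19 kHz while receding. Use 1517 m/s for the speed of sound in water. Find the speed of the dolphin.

10.4 m/s

f₁/f₂ = (v + v_s)/(v − v_s), so v_s = v · (f₁ − f₂)/(f₁ + f₂).
v_s = 1517 × (90.42 − 89.19)/(90.42 + 89.19) = 1517 × 1.23/179.61 ≈ 10.4 m/s.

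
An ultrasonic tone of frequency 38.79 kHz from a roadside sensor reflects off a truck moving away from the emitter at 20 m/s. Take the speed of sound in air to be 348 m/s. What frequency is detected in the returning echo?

34.6 kHz

The truck first receives the wave as a moving observer: f₁ = f₀ · (v − u)/v = 38.79 × (348 − 20)/348 ≈ 36.6 kHz.
The reflection then acts as a moving source: f₂ = f₁ · v/(v + u) ≈ 34.6 kHz.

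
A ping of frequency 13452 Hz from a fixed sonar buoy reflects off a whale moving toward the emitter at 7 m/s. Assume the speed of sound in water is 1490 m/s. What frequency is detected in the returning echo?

At the whale (a moving observer), f₁ = f₀ · (v + u)/v = 13452 × 1497/1490 ≈ 13515 Hz.
On reflection it acts as a source moving toward the stationary detector: f₂ = f₁ · v/(v − u) = 13515 × 1490/1483 ≈ 13579 Hz.
Equivalently f₂ = f₀ · (v + u)/(v − u).

13579 Hz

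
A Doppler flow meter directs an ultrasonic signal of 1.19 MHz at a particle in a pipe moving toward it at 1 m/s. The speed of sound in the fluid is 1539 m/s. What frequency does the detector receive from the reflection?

The particle in a pipe first receives the wave as a moving observer: f₁ = f₀ · (v + u)/v = 1.19 × (1539 + 1)/1539 ≈ 1.1908 MHz.
The reflection then acts as a moving source: f₂ = f₁ · v/(v − u) ≈ 1.1915 MHz.
Equivalently f₂ = f₀ · (v + u)/(v − u).

1.1915 MHz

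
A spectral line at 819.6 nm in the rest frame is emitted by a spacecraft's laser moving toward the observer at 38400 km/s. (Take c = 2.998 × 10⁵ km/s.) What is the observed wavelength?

β = v/c = 38400/299800 = 0.1281.
Relativistic Doppler for wavelength: λ' = λ₀ · √((1 − β)/(1 + β)).
λ' = 819.6 × √(0.8719/1.1281) = 819.6 × 0.87916 ≈ 720.6 nm.

720.6 nm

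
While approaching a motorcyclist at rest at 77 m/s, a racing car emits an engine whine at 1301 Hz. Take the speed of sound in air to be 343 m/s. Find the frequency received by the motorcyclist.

1678 Hz

With the source moving toward a stationary observer, f' = f · v/(v − v_s).
f' = 1301 × 343/(343 − 77) = 1301 × 343/266 ≈ 1678 Hz.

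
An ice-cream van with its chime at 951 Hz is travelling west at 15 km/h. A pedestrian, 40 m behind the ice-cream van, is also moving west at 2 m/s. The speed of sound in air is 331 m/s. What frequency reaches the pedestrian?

15 km/h = 4.167 m/s.
The pedestrian is behind, so the ice-cream van is moving away from it while the pedestrian is moving toward the ice-cream van.
General Doppler shift: f' = f · (v + v_o)/(v + v_s).
f' = 951 × (331 + 2)/(331 + 4.167) = 951 × 333/335.17 ≈ 945 Hz.

945 Hz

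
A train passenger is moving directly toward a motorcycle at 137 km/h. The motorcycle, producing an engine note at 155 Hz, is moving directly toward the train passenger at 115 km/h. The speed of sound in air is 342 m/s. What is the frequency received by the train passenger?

115 km/h = 31.94 m/s; 137 km/h = 38.06 m/s.
General Doppler shift: f' = f · (v + v_o)/(v − v_s).
f' = 155 × (342 + 38.06)/(342 − 31.94) = 155 × 380.06/310.06 ≈ 190 Hz.

190 Hz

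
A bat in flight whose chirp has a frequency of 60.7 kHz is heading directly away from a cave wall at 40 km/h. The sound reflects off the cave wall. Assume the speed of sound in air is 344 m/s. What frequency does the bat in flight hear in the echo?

56.9 kHz

40 km/h = 11.11 m/s.
The cave wall receives the sound from a moving source: f₁ = f₀ · v/(v + v_e) = 60.7 × 344/355.11 ≈ 58.8 kHz.
On the return leg the bat in flight is a moving observer: f₂ = f₁ · (v − v_e)/v = 58.8 × 332.89/344 ≈ 56.9 kHz.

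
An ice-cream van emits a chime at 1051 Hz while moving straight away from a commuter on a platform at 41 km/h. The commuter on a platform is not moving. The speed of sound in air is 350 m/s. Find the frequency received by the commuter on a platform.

41 km/h = 11.39 m/s.
With the source moving away from a stationary observer, f' = f · v/(v + v_s).
f' = 1051 × 350/(350 + 11.39) = 1051 × 350/361.4 ≈ 1018 Hz.

1018 Hz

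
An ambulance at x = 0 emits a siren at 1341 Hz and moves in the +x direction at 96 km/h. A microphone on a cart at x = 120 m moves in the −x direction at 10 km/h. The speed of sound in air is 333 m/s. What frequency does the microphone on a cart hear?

96 km/h = 26.67 m/s; 10 km/h = 2.778 m/s.
The observer lies on the +x side, so the source is heading toward the observer and the observer is heading toward the source.
General Doppler shift: f' = f · (v + v_o)/(v − v_s).
f' = 1341 × (333 + 2.778)/(333 − 26.67) = 1341 × 335.78/306.33 ≈ 1470 Hz.

1470 Hz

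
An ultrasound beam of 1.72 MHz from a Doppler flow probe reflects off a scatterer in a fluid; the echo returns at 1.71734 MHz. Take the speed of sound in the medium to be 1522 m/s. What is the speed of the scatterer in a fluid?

1.18 m/s

Double Doppler shift off a moving reflector: f₂ = f₀ · (v + u)/(v − u) (u > 0 toward emitter).
Rearranging, u = v · (f₂ − f₀)/(f₂ + f₀) = 1522 × -0.00266/3.43734 ≈ -1.18 m/s.
So the scatterer in a fluid is moving at 1.18 m/s away from the emitter.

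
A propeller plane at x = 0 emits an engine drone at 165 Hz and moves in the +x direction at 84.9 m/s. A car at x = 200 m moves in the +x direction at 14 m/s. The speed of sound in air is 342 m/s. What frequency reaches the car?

The observer lies on the +x side, so the source is heading toward the observer and the observer is heading away from the source.
General Doppler shift: f' = f · (v − v_o)/(v − v_s).
f' = 165 × (342 − 14)/(342 − 84.9) = 165 × 328/257.1 ≈ 211 Hz.

211 Hz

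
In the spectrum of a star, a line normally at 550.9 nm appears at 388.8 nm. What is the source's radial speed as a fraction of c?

λ'/λ₀ = 0.7058 < 1 (blueshift), so the source is approaching.
λ'/λ₀ = √((1 − β)/(1 + β)) for an approaching source ⇒ β = (1 − r²)/(1 + r²) with r = λ'/λ₀.
β = (1 − 0.4981)/(1 + 0.4981) ≈ 0.335.

0.335c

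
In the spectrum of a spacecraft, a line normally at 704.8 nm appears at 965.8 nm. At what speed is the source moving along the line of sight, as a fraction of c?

λ'/λ₀ = 1.3703 > 1 (redshift), so the source is receding.
λ'/λ₀ = √((1 + β)/(1 − β)) for a receding source ⇒ β = (r² − 1)/(r² + 1) with r = λ'/λ₀.
β = (1.8778 − 1)/(1.8778 + 1) ≈ 0.305.

0.305c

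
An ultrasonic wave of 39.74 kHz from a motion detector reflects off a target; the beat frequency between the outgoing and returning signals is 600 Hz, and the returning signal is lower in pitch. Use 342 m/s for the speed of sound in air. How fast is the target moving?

Double Doppler shift off a moving reflector: f₂ = f₀ · (v + u)/(v − u) (u > 0 toward emitter).
Returning signal is lower, so f₂ = f₀ − Δf = 39740 − 600 = 39140 Hz.
Rearranging, u = v · (f₂ − f₀)/(f₂ + f₀) = 342 × -600/78880 ≈ -2.60 m/s.
So the target is moving at 2.60 m/s away from the emitter.

2.60 m/s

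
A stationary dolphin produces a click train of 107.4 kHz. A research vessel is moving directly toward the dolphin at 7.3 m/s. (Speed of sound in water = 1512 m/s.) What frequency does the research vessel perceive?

107.9 kHz

Only the observer moves, toward the source, so f' = f · (v + v_o)/v.
f' = 107.4 × (1512 + 7.3)/1512 = 107.4 × 1519.3/1512 ≈ 107.9 kHz.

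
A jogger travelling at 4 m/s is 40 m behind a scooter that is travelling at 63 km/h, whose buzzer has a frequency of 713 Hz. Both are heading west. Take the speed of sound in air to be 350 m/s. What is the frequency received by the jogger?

63 km/h = 17.5 m/s.
The jogger is behind, so the scooter is moving away from it while the jogger is moving toward the scooter.
Both move, so f' = f · (v + v_o)/(v + v_s).
f' = 713 × (350 + 4)/(350 + 17.5) = 713 × 354/367.5 ≈ 687 Hz.

687 Hz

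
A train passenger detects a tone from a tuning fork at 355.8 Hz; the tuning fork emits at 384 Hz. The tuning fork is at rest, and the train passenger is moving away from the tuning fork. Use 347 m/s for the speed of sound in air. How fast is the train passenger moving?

f' = f · (v − v_o)/v ⇒ v_o = v · |f'/f − 1|.
v_o = 347 × |355.8/384 − 1| = 347 × 0.07344 ≈ 25 m/s.

25 m/s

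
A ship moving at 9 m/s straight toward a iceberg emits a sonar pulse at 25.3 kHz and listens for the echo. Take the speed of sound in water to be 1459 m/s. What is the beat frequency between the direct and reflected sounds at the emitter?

The iceberg receives the sound from a moving source: f₁ = f₀ · v/(v − v_e) = 25.3 × 1459/1450 ≈ 25.457 kHz.
On the return leg the ship is a moving observer: f₂ = f₁ · (v + v_e)/v = 25.457 × 1468/1459 ≈ 25.614 kHz.
Equivalently f₂ = f₀ · (v + v_e)/(v − v_e).
Beat against the emitted tone (with f₀ = 25300 Hz): |f₂ − f₀| = 2v_e·f₀/(v − v_e) = 2 × 9 × 25300/1450 ≈ 314 Hz.

314 Hz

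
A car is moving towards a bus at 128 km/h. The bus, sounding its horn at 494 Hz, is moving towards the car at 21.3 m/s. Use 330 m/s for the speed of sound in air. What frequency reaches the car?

128 km/h = 35.56 m/s.
With source approaching and observer approaching, f' = f · (v + v_o)/(v − v_s).
f' = 494 × (330 + 35.56)/(330 − 21.3) = 494 × 365.56/308.7 ≈ 585 Hz.

585 Hz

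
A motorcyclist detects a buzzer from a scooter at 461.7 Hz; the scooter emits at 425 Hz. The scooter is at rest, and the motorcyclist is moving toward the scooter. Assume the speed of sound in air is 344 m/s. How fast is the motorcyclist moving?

30 m/s

f' = f · (v + v_o)/v ⇒ v_o = v · |f'/f − 1|.
v_o = 344 × |461.7/425 − 1| = 344 × 0.08635 ≈ 30 m/s.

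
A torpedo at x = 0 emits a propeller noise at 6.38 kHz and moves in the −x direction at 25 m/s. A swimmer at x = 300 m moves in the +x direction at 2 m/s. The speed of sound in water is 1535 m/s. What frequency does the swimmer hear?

The observer lies on the +x side, so the source is heading away from the observer and the observer is heading away from the source.
With source receding and observer receding, f' = f · (v − v_o)/(v + v_s).
f' = 6.38 × (1535 − 2)/(1535 + 25) = 6.38 × 1533/1560 ≈ 6.27 kHz.

6.27 kHz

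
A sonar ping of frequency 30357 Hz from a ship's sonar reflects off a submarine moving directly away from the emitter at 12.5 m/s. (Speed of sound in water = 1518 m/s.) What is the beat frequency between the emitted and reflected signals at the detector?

The submarine first receives the wave as a moving observer: f₁ = f₀ · (v − u)/v = 30357 × (1518 − 12.5)/1518 ≈ 30107 Hz.
The reflection then acts as a moving source: f₂ = f₁ · v/(v + u) ≈ 29861 Hz.
Equivalently f₂ = f₀ · (v − u)/(v + u).
Beat frequency: |f₂ − f₀| = 2u·f₀/(v + u) = 2 × 12.5 × 30357/1530.5 ≈ 496 Hz.

496 Hz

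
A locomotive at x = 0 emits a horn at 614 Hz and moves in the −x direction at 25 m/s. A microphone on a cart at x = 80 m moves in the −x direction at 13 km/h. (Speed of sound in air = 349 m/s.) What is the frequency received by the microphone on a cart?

579 Hz

13 km/h = 3.611 m/s.
The observer lies on the +x side, so the source is heading away from the observer and the observer is heading toward the source.
With source receding and observer approaching, f' = f · (v + v_o)/(v + v_s).
f' = 614 × (349 + 3.611)/(349 + 25) = 614 × 352.61/374 ≈ 579 Hz.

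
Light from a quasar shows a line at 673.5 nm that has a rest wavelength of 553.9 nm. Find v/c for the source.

λ'/λ₀ = 1.2159 > 1 (redshift), so the source is receding.
λ'/λ₀ = √((1 + β)/(1 − β)) for a receding source ⇒ β = (r² − 1)/(r² + 1) with r = λ'/λ₀.
β = (1.4785 − 1)/(1.4785 + 1) ≈ 0.193.

0.193c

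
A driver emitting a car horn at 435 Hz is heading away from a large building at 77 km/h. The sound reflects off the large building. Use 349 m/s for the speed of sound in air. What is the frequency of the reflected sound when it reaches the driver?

385 Hz

77 km/h = 21.39 m/s.
The large building receives the sound from a moving source: f₁ = f₀ · v/(v + v_e) = 435 × 349/370.39 ≈ 410 Hz.
On the return leg the driver is a moving observer: f₂ = f₁ · (v − v_e)/v = 410 × 327.61/349 ≈ 385 Hz.
Equivalently f₂ = f₀ · (v − v_e)/(v + v_e).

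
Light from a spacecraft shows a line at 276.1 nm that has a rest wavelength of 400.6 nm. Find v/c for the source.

λ'/λ₀ = 0.6892 < 1 (blueshift), so the source is approaching.
λ'/λ₀ = √((1 − β)/(1 + β)) for an approaching source ⇒ β = (1 − r²)/(1 + r²) with r = λ'/λ₀.
β = (1 − 0.4750)/(1 + 0.4750) ≈ 0.356.

0.356c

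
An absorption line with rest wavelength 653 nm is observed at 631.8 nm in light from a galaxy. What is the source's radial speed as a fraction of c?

λ'/λ₀ = 0.9675 < 1 (blueshift), so the source is approaching.
λ'/λ₀ = √((1 − β)/(1 + β)) for an approaching source ⇒ β = (1 − r²)/(1 + r²) with r = λ'/λ₀.
β = (1 − 0.9361)/(1 + 0.9361) ≈ 0.033.

0.033c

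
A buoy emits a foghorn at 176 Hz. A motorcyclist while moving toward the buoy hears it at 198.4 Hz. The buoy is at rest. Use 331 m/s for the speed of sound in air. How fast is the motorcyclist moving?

42 m/s

f' = f · (v + v_o)/v ⇒ v_o = v · |f'/f − 1|.
v_o = 331 × |198.4/176 − 1| = 331 × 0.1273 ≈ 42 m/s.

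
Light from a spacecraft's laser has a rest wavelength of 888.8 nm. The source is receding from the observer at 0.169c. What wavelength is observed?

Relativistic Doppler for wavelength: λ' = λ₀ · √((1 + β)/(1 − β)).
λ' = 888.8 × √(1.1690/0.8310) = 888.8 × 1.18606 ≈ 1054.2 nm.

1054.2 nm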